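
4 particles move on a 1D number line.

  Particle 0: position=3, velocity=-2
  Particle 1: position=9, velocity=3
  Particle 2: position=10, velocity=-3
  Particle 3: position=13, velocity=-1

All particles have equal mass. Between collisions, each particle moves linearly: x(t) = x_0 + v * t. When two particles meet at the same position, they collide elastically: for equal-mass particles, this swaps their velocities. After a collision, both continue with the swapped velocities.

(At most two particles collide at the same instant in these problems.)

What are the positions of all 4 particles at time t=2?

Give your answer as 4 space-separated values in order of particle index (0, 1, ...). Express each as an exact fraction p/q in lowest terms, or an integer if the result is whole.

Collision at t=1/6: particles 1 and 2 swap velocities; positions: p0=8/3 p1=19/2 p2=19/2 p3=77/6; velocities now: v0=-2 v1=-3 v2=3 v3=-1
Collision at t=1: particles 2 and 3 swap velocities; positions: p0=1 p1=7 p2=12 p3=12; velocities now: v0=-2 v1=-3 v2=-1 v3=3
Advance to t=2 (no further collisions before then); velocities: v0=-2 v1=-3 v2=-1 v3=3; positions = -1 4 11 15

Answer: -1 4 11 15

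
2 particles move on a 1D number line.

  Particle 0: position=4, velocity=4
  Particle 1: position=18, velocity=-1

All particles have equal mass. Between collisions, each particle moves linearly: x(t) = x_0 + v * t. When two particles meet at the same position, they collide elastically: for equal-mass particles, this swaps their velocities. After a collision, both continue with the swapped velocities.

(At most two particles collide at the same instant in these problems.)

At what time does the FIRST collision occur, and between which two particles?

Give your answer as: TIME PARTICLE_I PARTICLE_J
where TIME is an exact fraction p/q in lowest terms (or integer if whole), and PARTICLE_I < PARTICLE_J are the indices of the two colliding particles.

Pair (0,1): pos 4,18 vel 4,-1 -> gap=14, closing at 5/unit, collide at t=14/5
Earliest collision: t=14/5 between 0 and 1

Answer: 14/5 0 1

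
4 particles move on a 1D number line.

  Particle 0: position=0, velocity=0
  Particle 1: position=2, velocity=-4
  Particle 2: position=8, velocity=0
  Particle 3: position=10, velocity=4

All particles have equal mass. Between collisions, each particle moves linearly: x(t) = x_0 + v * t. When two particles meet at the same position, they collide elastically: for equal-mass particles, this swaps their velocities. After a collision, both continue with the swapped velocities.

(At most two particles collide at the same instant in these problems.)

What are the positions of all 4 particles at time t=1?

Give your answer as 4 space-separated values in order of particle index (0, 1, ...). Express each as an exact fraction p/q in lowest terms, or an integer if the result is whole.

Answer: -2 0 8 14

Derivation:
Collision at t=1/2: particles 0 and 1 swap velocities; positions: p0=0 p1=0 p2=8 p3=12; velocities now: v0=-4 v1=0 v2=0 v3=4
Advance to t=1 (no further collisions before then); velocities: v0=-4 v1=0 v2=0 v3=4; positions = -2 0 8 14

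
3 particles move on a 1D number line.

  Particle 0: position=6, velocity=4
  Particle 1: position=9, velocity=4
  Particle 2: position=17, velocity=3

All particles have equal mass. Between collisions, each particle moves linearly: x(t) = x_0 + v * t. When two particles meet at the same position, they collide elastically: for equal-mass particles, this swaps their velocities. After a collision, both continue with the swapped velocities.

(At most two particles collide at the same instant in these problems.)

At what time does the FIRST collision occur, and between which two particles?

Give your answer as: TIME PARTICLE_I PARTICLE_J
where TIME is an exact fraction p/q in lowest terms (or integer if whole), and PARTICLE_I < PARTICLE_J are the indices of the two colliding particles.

Answer: 8 1 2

Derivation:
Pair (0,1): pos 6,9 vel 4,4 -> not approaching (rel speed 0 <= 0)
Pair (1,2): pos 9,17 vel 4,3 -> gap=8, closing at 1/unit, collide at t=8
Earliest collision: t=8 between 1 and 2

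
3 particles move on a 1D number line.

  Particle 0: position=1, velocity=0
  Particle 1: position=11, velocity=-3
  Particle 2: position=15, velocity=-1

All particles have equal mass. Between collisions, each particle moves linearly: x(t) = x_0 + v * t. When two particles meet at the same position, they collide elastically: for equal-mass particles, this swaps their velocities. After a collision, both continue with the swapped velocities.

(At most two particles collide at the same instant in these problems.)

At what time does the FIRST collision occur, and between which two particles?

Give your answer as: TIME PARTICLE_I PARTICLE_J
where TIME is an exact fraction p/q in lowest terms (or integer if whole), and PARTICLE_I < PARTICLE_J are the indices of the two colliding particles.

Pair (0,1): pos 1,11 vel 0,-3 -> gap=10, closing at 3/unit, collide at t=10/3
Pair (1,2): pos 11,15 vel -3,-1 -> not approaching (rel speed -2 <= 0)
Earliest collision: t=10/3 between 0 and 1

Answer: 10/3 0 1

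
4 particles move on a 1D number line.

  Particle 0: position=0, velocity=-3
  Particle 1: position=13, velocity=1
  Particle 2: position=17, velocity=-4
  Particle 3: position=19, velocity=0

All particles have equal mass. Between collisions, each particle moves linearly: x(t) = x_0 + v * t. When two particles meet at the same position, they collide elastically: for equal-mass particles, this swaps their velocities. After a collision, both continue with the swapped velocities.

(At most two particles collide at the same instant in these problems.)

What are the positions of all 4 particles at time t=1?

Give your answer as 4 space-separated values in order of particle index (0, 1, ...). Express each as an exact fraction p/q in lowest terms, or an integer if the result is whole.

Answer: -3 13 14 19

Derivation:
Collision at t=4/5: particles 1 and 2 swap velocities; positions: p0=-12/5 p1=69/5 p2=69/5 p3=19; velocities now: v0=-3 v1=-4 v2=1 v3=0
Advance to t=1 (no further collisions before then); velocities: v0=-3 v1=-4 v2=1 v3=0; positions = -3 13 14 19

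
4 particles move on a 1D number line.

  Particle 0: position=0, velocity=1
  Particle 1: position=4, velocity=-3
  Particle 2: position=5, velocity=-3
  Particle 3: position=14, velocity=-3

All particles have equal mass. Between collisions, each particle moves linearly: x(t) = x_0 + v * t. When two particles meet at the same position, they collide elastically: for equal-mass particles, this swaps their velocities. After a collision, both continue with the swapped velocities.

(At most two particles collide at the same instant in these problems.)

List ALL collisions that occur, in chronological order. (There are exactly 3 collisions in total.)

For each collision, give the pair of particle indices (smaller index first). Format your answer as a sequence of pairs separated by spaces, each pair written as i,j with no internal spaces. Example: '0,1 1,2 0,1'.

Collision at t=1: particles 0 and 1 swap velocities; positions: p0=1 p1=1 p2=2 p3=11; velocities now: v0=-3 v1=1 v2=-3 v3=-3
Collision at t=5/4: particles 1 and 2 swap velocities; positions: p0=1/4 p1=5/4 p2=5/4 p3=41/4; velocities now: v0=-3 v1=-3 v2=1 v3=-3
Collision at t=7/2: particles 2 and 3 swap velocities; positions: p0=-13/2 p1=-11/2 p2=7/2 p3=7/2; velocities now: v0=-3 v1=-3 v2=-3 v3=1

Answer: 0,1 1,2 2,3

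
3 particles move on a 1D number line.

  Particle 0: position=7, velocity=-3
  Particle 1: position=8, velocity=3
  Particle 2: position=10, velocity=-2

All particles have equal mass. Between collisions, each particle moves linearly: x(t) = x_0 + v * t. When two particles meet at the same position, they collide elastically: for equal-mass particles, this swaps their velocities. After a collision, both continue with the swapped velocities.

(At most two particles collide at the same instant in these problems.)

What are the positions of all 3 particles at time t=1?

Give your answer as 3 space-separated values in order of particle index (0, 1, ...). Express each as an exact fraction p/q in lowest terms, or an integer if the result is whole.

Collision at t=2/5: particles 1 and 2 swap velocities; positions: p0=29/5 p1=46/5 p2=46/5; velocities now: v0=-3 v1=-2 v2=3
Advance to t=1 (no further collisions before then); velocities: v0=-3 v1=-2 v2=3; positions = 4 8 11

Answer: 4 8 11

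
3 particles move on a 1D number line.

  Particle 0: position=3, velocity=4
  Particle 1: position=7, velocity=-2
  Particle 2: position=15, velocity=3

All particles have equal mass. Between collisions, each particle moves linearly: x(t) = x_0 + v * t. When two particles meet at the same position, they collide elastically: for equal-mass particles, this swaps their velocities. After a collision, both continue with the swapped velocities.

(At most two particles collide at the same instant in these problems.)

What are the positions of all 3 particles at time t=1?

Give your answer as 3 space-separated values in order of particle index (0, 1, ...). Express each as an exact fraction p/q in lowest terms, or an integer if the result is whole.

Answer: 5 7 18

Derivation:
Collision at t=2/3: particles 0 and 1 swap velocities; positions: p0=17/3 p1=17/3 p2=17; velocities now: v0=-2 v1=4 v2=3
Advance to t=1 (no further collisions before then); velocities: v0=-2 v1=4 v2=3; positions = 5 7 18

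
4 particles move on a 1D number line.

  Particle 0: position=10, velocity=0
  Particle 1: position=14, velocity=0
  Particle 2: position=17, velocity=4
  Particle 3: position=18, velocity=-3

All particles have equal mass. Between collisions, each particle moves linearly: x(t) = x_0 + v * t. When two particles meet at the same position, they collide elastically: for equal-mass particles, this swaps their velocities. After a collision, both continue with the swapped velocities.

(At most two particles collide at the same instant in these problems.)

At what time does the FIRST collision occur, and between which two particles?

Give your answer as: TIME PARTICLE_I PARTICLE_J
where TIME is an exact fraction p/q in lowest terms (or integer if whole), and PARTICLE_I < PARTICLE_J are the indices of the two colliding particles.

Answer: 1/7 2 3

Derivation:
Pair (0,1): pos 10,14 vel 0,0 -> not approaching (rel speed 0 <= 0)
Pair (1,2): pos 14,17 vel 0,4 -> not approaching (rel speed -4 <= 0)
Pair (2,3): pos 17,18 vel 4,-3 -> gap=1, closing at 7/unit, collide at t=1/7
Earliest collision: t=1/7 between 2 and 3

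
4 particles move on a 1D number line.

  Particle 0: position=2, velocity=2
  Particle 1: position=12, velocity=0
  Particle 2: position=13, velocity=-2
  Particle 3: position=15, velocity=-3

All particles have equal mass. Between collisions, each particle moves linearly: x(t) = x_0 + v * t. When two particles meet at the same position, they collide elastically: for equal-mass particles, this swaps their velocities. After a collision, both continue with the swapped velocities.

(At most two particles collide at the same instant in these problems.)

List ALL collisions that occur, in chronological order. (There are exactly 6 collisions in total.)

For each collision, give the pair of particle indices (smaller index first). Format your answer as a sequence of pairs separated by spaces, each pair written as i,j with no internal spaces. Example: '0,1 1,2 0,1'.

Collision at t=1/2: particles 1 and 2 swap velocities; positions: p0=3 p1=12 p2=12 p3=27/2; velocities now: v0=2 v1=-2 v2=0 v3=-3
Collision at t=1: particles 2 and 3 swap velocities; positions: p0=4 p1=11 p2=12 p3=12; velocities now: v0=2 v1=-2 v2=-3 v3=0
Collision at t=2: particles 1 and 2 swap velocities; positions: p0=6 p1=9 p2=9 p3=12; velocities now: v0=2 v1=-3 v2=-2 v3=0
Collision at t=13/5: particles 0 and 1 swap velocities; positions: p0=36/5 p1=36/5 p2=39/5 p3=12; velocities now: v0=-3 v1=2 v2=-2 v3=0
Collision at t=11/4: particles 1 and 2 swap velocities; positions: p0=27/4 p1=15/2 p2=15/2 p3=12; velocities now: v0=-3 v1=-2 v2=2 v3=0
Collision at t=5: particles 2 and 3 swap velocities; positions: p0=0 p1=3 p2=12 p3=12; velocities now: v0=-3 v1=-2 v2=0 v3=2

Answer: 1,2 2,3 1,2 0,1 1,2 2,3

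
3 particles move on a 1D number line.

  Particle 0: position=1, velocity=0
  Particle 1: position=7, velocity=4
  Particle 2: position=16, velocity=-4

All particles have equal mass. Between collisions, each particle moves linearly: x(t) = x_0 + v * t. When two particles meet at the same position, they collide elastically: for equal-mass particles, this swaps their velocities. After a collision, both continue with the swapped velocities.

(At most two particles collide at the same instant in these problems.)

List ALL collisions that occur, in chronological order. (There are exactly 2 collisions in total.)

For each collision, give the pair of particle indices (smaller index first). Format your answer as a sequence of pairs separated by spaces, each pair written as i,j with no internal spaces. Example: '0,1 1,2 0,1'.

Answer: 1,2 0,1

Derivation:
Collision at t=9/8: particles 1 and 2 swap velocities; positions: p0=1 p1=23/2 p2=23/2; velocities now: v0=0 v1=-4 v2=4
Collision at t=15/4: particles 0 and 1 swap velocities; positions: p0=1 p1=1 p2=22; velocities now: v0=-4 v1=0 v2=4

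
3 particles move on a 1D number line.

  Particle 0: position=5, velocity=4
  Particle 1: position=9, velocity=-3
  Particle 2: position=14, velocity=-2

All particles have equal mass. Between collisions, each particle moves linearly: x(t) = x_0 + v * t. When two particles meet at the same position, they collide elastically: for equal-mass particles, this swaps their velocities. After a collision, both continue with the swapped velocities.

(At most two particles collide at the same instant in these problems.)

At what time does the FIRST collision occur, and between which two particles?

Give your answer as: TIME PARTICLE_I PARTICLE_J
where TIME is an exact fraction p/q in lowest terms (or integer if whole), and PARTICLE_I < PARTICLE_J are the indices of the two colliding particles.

Pair (0,1): pos 5,9 vel 4,-3 -> gap=4, closing at 7/unit, collide at t=4/7
Pair (1,2): pos 9,14 vel -3,-2 -> not approaching (rel speed -1 <= 0)
Earliest collision: t=4/7 between 0 and 1

Answer: 4/7 0 1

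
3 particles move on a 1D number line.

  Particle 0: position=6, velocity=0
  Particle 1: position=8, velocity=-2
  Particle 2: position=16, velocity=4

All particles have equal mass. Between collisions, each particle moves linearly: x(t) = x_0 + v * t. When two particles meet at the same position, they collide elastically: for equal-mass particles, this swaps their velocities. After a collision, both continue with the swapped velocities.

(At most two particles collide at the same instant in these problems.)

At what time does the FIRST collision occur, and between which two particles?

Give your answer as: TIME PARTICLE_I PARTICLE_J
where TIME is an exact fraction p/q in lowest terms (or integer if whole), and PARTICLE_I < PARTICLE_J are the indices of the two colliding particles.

Answer: 1 0 1

Derivation:
Pair (0,1): pos 6,8 vel 0,-2 -> gap=2, closing at 2/unit, collide at t=1
Pair (1,2): pos 8,16 vel -2,4 -> not approaching (rel speed -6 <= 0)
Earliest collision: t=1 between 0 and 1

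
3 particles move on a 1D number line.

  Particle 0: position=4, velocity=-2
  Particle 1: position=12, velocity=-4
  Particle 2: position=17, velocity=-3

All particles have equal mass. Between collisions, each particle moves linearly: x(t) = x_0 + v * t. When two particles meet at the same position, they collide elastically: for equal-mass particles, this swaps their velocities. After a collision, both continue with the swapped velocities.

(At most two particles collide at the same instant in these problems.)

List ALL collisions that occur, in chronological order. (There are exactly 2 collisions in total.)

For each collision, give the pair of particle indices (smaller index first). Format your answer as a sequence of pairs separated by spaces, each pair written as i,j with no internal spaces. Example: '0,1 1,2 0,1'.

Collision at t=4: particles 0 and 1 swap velocities; positions: p0=-4 p1=-4 p2=5; velocities now: v0=-4 v1=-2 v2=-3
Collision at t=13: particles 1 and 2 swap velocities; positions: p0=-40 p1=-22 p2=-22; velocities now: v0=-4 v1=-3 v2=-2

Answer: 0,1 1,2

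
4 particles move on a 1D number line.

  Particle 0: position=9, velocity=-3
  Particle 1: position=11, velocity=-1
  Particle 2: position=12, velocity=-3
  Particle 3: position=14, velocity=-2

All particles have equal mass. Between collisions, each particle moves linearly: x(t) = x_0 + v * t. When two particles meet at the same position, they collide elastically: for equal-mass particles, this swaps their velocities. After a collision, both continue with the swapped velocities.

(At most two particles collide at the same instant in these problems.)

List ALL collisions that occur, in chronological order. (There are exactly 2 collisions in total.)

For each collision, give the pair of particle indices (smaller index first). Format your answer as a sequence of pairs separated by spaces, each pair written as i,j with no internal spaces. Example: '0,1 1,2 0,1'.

Answer: 1,2 2,3

Derivation:
Collision at t=1/2: particles 1 and 2 swap velocities; positions: p0=15/2 p1=21/2 p2=21/2 p3=13; velocities now: v0=-3 v1=-3 v2=-1 v3=-2
Collision at t=3: particles 2 and 3 swap velocities; positions: p0=0 p1=3 p2=8 p3=8; velocities now: v0=-3 v1=-3 v2=-2 v3=-1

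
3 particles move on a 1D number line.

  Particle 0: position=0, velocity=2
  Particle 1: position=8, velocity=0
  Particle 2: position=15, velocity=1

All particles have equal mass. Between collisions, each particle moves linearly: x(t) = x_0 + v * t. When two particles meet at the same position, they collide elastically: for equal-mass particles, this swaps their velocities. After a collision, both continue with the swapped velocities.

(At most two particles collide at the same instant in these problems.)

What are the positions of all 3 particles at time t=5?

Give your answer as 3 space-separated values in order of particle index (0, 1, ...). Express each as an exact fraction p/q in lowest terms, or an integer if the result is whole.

Collision at t=4: particles 0 and 1 swap velocities; positions: p0=8 p1=8 p2=19; velocities now: v0=0 v1=2 v2=1
Advance to t=5 (no further collisions before then); velocities: v0=0 v1=2 v2=1; positions = 8 10 20

Answer: 8 10 20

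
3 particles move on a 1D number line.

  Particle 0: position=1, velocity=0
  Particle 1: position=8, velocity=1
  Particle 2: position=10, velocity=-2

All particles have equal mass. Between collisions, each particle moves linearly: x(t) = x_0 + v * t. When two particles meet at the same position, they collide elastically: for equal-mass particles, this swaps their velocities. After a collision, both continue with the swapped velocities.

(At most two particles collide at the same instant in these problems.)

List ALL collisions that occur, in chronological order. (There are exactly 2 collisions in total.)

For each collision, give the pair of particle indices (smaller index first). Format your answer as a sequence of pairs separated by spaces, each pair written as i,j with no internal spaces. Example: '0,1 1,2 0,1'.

Answer: 1,2 0,1

Derivation:
Collision at t=2/3: particles 1 and 2 swap velocities; positions: p0=1 p1=26/3 p2=26/3; velocities now: v0=0 v1=-2 v2=1
Collision at t=9/2: particles 0 and 1 swap velocities; positions: p0=1 p1=1 p2=25/2; velocities now: v0=-2 v1=0 v2=1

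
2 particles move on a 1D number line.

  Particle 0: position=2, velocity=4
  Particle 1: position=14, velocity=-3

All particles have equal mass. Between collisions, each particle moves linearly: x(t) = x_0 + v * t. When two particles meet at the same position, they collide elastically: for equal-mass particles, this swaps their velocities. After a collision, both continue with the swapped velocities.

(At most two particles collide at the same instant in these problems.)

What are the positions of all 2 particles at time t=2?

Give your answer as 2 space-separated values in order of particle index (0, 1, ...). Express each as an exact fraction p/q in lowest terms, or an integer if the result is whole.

Answer: 8 10

Derivation:
Collision at t=12/7: particles 0 and 1 swap velocities; positions: p0=62/7 p1=62/7; velocities now: v0=-3 v1=4
Advance to t=2 (no further collisions before then); velocities: v0=-3 v1=4; positions = 8 10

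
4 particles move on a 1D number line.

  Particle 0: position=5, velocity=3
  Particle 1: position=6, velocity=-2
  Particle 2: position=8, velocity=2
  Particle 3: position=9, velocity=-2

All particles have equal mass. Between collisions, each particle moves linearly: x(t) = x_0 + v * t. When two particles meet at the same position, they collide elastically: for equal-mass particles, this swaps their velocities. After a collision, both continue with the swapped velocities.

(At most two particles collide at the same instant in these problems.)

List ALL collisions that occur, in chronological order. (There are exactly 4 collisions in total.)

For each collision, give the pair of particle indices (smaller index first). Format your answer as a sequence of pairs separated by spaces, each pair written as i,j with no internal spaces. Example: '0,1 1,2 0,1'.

Collision at t=1/5: particles 0 and 1 swap velocities; positions: p0=28/5 p1=28/5 p2=42/5 p3=43/5; velocities now: v0=-2 v1=3 v2=2 v3=-2
Collision at t=1/4: particles 2 and 3 swap velocities; positions: p0=11/2 p1=23/4 p2=17/2 p3=17/2; velocities now: v0=-2 v1=3 v2=-2 v3=2
Collision at t=4/5: particles 1 and 2 swap velocities; positions: p0=22/5 p1=37/5 p2=37/5 p3=48/5; velocities now: v0=-2 v1=-2 v2=3 v3=2
Collision at t=3: particles 2 and 3 swap velocities; positions: p0=0 p1=3 p2=14 p3=14; velocities now: v0=-2 v1=-2 v2=2 v3=3

Answer: 0,1 2,3 1,2 2,3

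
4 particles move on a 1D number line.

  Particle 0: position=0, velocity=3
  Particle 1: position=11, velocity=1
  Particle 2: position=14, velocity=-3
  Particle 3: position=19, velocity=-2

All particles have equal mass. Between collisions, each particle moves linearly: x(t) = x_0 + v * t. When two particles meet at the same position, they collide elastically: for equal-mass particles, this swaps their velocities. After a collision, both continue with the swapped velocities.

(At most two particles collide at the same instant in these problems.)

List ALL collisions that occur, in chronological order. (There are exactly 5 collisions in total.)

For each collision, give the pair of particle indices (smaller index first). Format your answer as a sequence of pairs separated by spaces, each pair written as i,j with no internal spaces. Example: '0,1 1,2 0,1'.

Collision at t=3/4: particles 1 and 2 swap velocities; positions: p0=9/4 p1=47/4 p2=47/4 p3=35/2; velocities now: v0=3 v1=-3 v2=1 v3=-2
Collision at t=7/3: particles 0 and 1 swap velocities; positions: p0=7 p1=7 p2=40/3 p3=43/3; velocities now: v0=-3 v1=3 v2=1 v3=-2
Collision at t=8/3: particles 2 and 3 swap velocities; positions: p0=6 p1=8 p2=41/3 p3=41/3; velocities now: v0=-3 v1=3 v2=-2 v3=1
Collision at t=19/5: particles 1 and 2 swap velocities; positions: p0=13/5 p1=57/5 p2=57/5 p3=74/5; velocities now: v0=-3 v1=-2 v2=3 v3=1
Collision at t=11/2: particles 2 and 3 swap velocities; positions: p0=-5/2 p1=8 p2=33/2 p3=33/2; velocities now: v0=-3 v1=-2 v2=1 v3=3

Answer: 1,2 0,1 2,3 1,2 2,3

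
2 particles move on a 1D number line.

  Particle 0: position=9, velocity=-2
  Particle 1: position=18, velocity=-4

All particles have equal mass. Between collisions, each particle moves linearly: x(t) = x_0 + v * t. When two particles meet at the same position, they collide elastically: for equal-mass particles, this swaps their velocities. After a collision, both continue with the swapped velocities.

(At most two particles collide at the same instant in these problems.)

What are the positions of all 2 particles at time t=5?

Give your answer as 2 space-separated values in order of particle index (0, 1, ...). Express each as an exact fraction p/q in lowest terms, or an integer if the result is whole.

Collision at t=9/2: particles 0 and 1 swap velocities; positions: p0=0 p1=0; velocities now: v0=-4 v1=-2
Advance to t=5 (no further collisions before then); velocities: v0=-4 v1=-2; positions = -2 -1

Answer: -2 -1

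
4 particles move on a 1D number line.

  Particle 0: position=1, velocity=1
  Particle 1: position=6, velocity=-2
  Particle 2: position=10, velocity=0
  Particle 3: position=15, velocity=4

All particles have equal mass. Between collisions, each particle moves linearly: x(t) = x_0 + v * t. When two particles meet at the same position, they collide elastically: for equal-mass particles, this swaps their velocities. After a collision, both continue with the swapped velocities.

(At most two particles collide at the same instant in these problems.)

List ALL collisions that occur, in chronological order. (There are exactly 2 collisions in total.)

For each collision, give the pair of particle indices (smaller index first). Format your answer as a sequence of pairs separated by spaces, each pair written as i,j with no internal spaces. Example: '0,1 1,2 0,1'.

Collision at t=5/3: particles 0 and 1 swap velocities; positions: p0=8/3 p1=8/3 p2=10 p3=65/3; velocities now: v0=-2 v1=1 v2=0 v3=4
Collision at t=9: particles 1 and 2 swap velocities; positions: p0=-12 p1=10 p2=10 p3=51; velocities now: v0=-2 v1=0 v2=1 v3=4

Answer: 0,1 1,2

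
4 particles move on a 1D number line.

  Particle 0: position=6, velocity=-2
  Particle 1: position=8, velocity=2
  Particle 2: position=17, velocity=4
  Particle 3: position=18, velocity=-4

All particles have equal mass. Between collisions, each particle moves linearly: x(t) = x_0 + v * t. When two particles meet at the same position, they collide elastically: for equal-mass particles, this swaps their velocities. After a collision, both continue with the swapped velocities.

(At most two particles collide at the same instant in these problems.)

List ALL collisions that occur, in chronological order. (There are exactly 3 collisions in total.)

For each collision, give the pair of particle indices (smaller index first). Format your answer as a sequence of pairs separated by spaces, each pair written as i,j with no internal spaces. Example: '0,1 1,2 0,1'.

Collision at t=1/8: particles 2 and 3 swap velocities; positions: p0=23/4 p1=33/4 p2=35/2 p3=35/2; velocities now: v0=-2 v1=2 v2=-4 v3=4
Collision at t=5/3: particles 1 and 2 swap velocities; positions: p0=8/3 p1=34/3 p2=34/3 p3=71/3; velocities now: v0=-2 v1=-4 v2=2 v3=4
Collision at t=6: particles 0 and 1 swap velocities; positions: p0=-6 p1=-6 p2=20 p3=41; velocities now: v0=-4 v1=-2 v2=2 v3=4

Answer: 2,3 1,2 0,1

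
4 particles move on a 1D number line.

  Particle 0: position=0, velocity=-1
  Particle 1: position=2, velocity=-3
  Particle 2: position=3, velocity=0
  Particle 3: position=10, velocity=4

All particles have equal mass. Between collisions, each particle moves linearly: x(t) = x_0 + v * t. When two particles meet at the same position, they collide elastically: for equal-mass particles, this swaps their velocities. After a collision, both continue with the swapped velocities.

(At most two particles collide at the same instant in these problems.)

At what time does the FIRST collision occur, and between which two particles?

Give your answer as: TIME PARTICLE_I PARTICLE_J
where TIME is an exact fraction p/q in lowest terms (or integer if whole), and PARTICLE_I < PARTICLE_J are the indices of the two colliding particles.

Pair (0,1): pos 0,2 vel -1,-3 -> gap=2, closing at 2/unit, collide at t=1
Pair (1,2): pos 2,3 vel -3,0 -> not approaching (rel speed -3 <= 0)
Pair (2,3): pos 3,10 vel 0,4 -> not approaching (rel speed -4 <= 0)
Earliest collision: t=1 between 0 and 1

Answer: 1 0 1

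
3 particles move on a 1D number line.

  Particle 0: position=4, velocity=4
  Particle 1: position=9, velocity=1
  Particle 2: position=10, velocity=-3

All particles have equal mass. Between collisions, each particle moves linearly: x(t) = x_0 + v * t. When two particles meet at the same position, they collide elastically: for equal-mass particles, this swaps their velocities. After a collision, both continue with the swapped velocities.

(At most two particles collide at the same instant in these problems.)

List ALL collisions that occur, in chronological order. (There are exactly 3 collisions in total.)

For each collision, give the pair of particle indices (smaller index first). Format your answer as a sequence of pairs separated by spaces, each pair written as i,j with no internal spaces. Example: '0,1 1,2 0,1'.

Collision at t=1/4: particles 1 and 2 swap velocities; positions: p0=5 p1=37/4 p2=37/4; velocities now: v0=4 v1=-3 v2=1
Collision at t=6/7: particles 0 and 1 swap velocities; positions: p0=52/7 p1=52/7 p2=69/7; velocities now: v0=-3 v1=4 v2=1
Collision at t=5/3: particles 1 and 2 swap velocities; positions: p0=5 p1=32/3 p2=32/3; velocities now: v0=-3 v1=1 v2=4

Answer: 1,2 0,1 1,2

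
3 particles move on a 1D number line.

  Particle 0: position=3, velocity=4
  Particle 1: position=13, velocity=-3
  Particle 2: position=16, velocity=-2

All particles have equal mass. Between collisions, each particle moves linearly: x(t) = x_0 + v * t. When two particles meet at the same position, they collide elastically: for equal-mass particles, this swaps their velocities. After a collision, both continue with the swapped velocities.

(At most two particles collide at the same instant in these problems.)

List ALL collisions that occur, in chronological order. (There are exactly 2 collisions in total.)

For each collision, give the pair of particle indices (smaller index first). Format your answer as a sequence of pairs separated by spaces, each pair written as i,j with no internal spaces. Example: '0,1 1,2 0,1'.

Answer: 0,1 1,2

Derivation:
Collision at t=10/7: particles 0 and 1 swap velocities; positions: p0=61/7 p1=61/7 p2=92/7; velocities now: v0=-3 v1=4 v2=-2
Collision at t=13/6: particles 1 and 2 swap velocities; positions: p0=13/2 p1=35/3 p2=35/3; velocities now: v0=-3 v1=-2 v2=4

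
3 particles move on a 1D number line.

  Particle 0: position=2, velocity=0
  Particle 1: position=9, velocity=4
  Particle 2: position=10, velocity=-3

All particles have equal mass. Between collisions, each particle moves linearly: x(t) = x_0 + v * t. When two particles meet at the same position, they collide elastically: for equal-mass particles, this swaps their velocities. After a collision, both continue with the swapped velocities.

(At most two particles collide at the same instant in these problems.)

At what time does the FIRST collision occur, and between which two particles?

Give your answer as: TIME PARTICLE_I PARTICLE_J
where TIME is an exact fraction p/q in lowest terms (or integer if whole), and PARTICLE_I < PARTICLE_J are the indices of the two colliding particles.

Answer: 1/7 1 2

Derivation:
Pair (0,1): pos 2,9 vel 0,4 -> not approaching (rel speed -4 <= 0)
Pair (1,2): pos 9,10 vel 4,-3 -> gap=1, closing at 7/unit, collide at t=1/7
Earliest collision: t=1/7 between 1 and 2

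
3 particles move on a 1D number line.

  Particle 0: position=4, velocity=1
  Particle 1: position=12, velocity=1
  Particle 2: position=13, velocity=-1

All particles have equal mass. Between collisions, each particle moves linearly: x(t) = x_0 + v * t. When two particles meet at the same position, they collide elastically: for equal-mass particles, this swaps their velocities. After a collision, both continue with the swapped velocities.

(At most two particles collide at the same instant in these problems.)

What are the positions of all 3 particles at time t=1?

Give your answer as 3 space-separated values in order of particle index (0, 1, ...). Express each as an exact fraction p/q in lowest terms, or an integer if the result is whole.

Answer: 5 12 13

Derivation:
Collision at t=1/2: particles 1 and 2 swap velocities; positions: p0=9/2 p1=25/2 p2=25/2; velocities now: v0=1 v1=-1 v2=1
Advance to t=1 (no further collisions before then); velocities: v0=1 v1=-1 v2=1; positions = 5 12 13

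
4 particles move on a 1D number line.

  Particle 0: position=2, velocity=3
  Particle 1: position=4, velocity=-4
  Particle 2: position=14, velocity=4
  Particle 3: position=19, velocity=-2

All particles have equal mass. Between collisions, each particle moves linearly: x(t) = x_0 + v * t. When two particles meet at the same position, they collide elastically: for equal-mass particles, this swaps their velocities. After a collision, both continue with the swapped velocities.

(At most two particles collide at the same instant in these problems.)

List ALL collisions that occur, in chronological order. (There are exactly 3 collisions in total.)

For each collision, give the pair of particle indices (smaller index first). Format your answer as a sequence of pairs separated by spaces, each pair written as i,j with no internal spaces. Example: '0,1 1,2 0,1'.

Answer: 0,1 2,3 1,2

Derivation:
Collision at t=2/7: particles 0 and 1 swap velocities; positions: p0=20/7 p1=20/7 p2=106/7 p3=129/7; velocities now: v0=-4 v1=3 v2=4 v3=-2
Collision at t=5/6: particles 2 and 3 swap velocities; positions: p0=2/3 p1=9/2 p2=52/3 p3=52/3; velocities now: v0=-4 v1=3 v2=-2 v3=4
Collision at t=17/5: particles 1 and 2 swap velocities; positions: p0=-48/5 p1=61/5 p2=61/5 p3=138/5; velocities now: v0=-4 v1=-2 v2=3 v3=4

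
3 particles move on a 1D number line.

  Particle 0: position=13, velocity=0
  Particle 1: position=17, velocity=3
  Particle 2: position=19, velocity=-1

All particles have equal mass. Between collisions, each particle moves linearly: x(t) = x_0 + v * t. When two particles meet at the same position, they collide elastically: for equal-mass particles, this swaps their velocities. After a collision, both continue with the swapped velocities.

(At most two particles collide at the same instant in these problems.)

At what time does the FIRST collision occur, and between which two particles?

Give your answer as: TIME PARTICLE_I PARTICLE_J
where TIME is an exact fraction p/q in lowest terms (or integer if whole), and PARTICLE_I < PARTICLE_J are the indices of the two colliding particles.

Answer: 1/2 1 2

Derivation:
Pair (0,1): pos 13,17 vel 0,3 -> not approaching (rel speed -3 <= 0)
Pair (1,2): pos 17,19 vel 3,-1 -> gap=2, closing at 4/unit, collide at t=1/2
Earliest collision: t=1/2 between 1 and 2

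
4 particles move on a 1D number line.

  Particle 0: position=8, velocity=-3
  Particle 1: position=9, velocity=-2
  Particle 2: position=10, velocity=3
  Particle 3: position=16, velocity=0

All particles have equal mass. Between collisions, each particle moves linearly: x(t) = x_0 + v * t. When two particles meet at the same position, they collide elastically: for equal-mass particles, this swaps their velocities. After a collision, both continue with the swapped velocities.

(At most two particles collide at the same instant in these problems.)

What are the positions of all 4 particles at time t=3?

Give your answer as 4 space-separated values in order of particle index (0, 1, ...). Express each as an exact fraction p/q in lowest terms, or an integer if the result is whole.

Collision at t=2: particles 2 and 3 swap velocities; positions: p0=2 p1=5 p2=16 p3=16; velocities now: v0=-3 v1=-2 v2=0 v3=3
Advance to t=3 (no further collisions before then); velocities: v0=-3 v1=-2 v2=0 v3=3; positions = -1 3 16 19

Answer: -1 3 16 19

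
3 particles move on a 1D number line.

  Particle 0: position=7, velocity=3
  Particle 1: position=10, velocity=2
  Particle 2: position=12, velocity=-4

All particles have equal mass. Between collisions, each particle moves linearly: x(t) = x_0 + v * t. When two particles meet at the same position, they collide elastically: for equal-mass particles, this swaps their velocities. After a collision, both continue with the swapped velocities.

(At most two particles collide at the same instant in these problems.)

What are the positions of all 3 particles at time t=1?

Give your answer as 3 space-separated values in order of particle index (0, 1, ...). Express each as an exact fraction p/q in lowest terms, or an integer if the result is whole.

Answer: 8 10 12

Derivation:
Collision at t=1/3: particles 1 and 2 swap velocities; positions: p0=8 p1=32/3 p2=32/3; velocities now: v0=3 v1=-4 v2=2
Collision at t=5/7: particles 0 and 1 swap velocities; positions: p0=64/7 p1=64/7 p2=80/7; velocities now: v0=-4 v1=3 v2=2
Advance to t=1 (no further collisions before then); velocities: v0=-4 v1=3 v2=2; positions = 8 10 12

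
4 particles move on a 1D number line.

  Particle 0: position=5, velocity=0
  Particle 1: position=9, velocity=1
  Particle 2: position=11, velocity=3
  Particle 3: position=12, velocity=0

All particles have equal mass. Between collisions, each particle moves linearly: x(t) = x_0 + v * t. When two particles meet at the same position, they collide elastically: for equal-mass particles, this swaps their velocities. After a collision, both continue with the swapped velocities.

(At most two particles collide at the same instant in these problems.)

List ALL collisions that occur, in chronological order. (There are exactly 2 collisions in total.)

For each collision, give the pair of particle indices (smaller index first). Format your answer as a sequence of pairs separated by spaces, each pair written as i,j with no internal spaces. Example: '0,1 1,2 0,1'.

Collision at t=1/3: particles 2 and 3 swap velocities; positions: p0=5 p1=28/3 p2=12 p3=12; velocities now: v0=0 v1=1 v2=0 v3=3
Collision at t=3: particles 1 and 2 swap velocities; positions: p0=5 p1=12 p2=12 p3=20; velocities now: v0=0 v1=0 v2=1 v3=3

Answer: 2,3 1,2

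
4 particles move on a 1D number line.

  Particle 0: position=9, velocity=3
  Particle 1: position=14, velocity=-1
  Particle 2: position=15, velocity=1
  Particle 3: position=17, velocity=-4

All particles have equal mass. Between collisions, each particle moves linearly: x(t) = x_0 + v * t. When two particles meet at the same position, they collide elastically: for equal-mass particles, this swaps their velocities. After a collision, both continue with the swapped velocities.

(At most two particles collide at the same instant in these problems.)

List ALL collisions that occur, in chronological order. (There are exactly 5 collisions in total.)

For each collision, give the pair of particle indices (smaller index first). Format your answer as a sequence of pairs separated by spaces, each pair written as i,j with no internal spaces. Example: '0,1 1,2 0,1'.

Collision at t=2/5: particles 2 and 3 swap velocities; positions: p0=51/5 p1=68/5 p2=77/5 p3=77/5; velocities now: v0=3 v1=-1 v2=-4 v3=1
Collision at t=1: particles 1 and 2 swap velocities; positions: p0=12 p1=13 p2=13 p3=16; velocities now: v0=3 v1=-4 v2=-1 v3=1
Collision at t=8/7: particles 0 and 1 swap velocities; positions: p0=87/7 p1=87/7 p2=90/7 p3=113/7; velocities now: v0=-4 v1=3 v2=-1 v3=1
Collision at t=5/4: particles 1 and 2 swap velocities; positions: p0=12 p1=51/4 p2=51/4 p3=65/4; velocities now: v0=-4 v1=-1 v2=3 v3=1
Collision at t=3: particles 2 and 3 swap velocities; positions: p0=5 p1=11 p2=18 p3=18; velocities now: v0=-4 v1=-1 v2=1 v3=3

Answer: 2,3 1,2 0,1 1,2 2,3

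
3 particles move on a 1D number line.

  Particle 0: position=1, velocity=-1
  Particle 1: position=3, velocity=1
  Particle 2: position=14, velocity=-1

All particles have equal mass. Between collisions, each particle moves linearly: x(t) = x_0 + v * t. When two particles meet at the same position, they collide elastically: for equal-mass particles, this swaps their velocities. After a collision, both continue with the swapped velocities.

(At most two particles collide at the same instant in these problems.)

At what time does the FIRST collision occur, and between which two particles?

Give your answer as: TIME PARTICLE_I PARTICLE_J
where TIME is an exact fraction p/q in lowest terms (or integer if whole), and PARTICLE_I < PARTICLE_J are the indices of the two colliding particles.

Answer: 11/2 1 2

Derivation:
Pair (0,1): pos 1,3 vel -1,1 -> not approaching (rel speed -2 <= 0)
Pair (1,2): pos 3,14 vel 1,-1 -> gap=11, closing at 2/unit, collide at t=11/2
Earliest collision: t=11/2 between 1 and 2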